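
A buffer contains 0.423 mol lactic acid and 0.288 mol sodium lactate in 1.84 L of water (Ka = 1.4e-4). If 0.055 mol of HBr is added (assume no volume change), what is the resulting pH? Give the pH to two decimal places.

Added H+ converts CH3CH(OH)COO- to CH3CH(OH)COOH: CH3CH(OH)COOH → 0.478 mol, CH3CH(OH)COO- → 0.233 mol.
pKa = −log(1.4 × 10^-4) = 3.854
pH = pKa + log([A⁻]/[HA]) = 3.854 + log(0.233/0.478) = 3.854 -0.312

pH = 3.54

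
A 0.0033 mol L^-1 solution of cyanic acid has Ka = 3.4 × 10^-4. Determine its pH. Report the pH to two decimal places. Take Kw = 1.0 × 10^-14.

pH = 3.04

HOCN ⇌ OCN- + H+
Ka = [H+]²/(0.0033 − [H+]) = 3.4 × 10^-4
The 5% rule fails; solving [H+]² + Ka·[H+] − Ka·C₀ = 0 exactly:
[H+] = (−Ka + √(Ka² + 4·Ka·C₀))/2 = 9.03 × 10^-4 M
pH = −log[H+] = −log(9.03 × 10^-4) = 3.04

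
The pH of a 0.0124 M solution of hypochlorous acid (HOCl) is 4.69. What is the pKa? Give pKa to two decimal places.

pKa = 7.47

[H+] = 10^(-4.69) = 2.04 × 10^-5 M
At equilibrium [HA] = 0.0124 − 2.04 × 10^-5 = 1.24 × 10^-2 M
Ka = [H+][A-]/[HA] = (2.04 × 10^-5)² / 1.24 × 10^-2 = 3.36 × 10^-8
pKa = -log(3.36 × 10^-8) = 7.47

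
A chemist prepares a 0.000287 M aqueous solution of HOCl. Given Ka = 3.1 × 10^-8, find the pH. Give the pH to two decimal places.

pH = 5.53

HOCl ⇌ OCl- + H+
Let x = [H+] at equilibrium. Ka = x²/(0.000287 − x).
Since Ka ≪ C₀, x ≈ √(Ka·C₀) = 2.98 × 10^-6 M.
Check: 1% ionized — well under 5%, approximation valid.
pH = −log[H+] = −log(2.98 × 10^-6) = 5.53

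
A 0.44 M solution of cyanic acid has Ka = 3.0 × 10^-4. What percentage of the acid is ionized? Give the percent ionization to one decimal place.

2.6%

HOCN ⇌ OCN- + H+; let x = [H+] at equilibrium.
x ≈ √(Ka·C₀) = √(3.0 × 10^-4 × 0.44) = 1.15 × 10^-2 M
% ionization = x/C₀ × 100% = 1.15 × 10^-2/0.44 × 100% = 2.6%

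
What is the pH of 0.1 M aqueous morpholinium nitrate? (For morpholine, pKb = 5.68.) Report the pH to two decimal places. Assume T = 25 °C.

C4H8ONH2+ is the conjugate acid of the weak base C4H8ONH.
Kb = 10^(−5.68) = 2.09 × 10^-6
Ka = Kw/Kb = 1.0×10^-14 / 2.09 × 10^-6 = 4.78 × 10^-9
From the ICE table, Ka = x²/(0.1 − x) = 4.78 × 10^-9.
Assume x ≪ 0.1: x ≈ √(4.78 × 10^-9 × 0.1) = 2.19 × 10^-5 M
Check: 0.022% ionized — well under 5%, approximation valid.
pH = −log(2.19 × 10^-5) = 4.66

pH = 4.66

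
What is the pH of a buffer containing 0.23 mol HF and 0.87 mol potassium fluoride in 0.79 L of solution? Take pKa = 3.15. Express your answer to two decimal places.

pH = pKa + log([A⁻]/[HA]) = 3.15 + log(0.87/0.23)
pH = 3.15 + (+0.578) = 3.73

pH = 3.73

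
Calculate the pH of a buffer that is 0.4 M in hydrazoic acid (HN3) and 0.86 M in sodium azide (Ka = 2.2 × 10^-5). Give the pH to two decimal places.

pH = 4.99

pKa = −log(2.2 × 10^-5) = 4.658
Using pH = pKa + log([base]/[acid]) with [base]/[acid] = 0.86/0.4:
pH = 4.658 + (+0.332) = 4.99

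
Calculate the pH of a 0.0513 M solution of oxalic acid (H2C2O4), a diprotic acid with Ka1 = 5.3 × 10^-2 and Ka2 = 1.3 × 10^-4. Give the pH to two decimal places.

pH = 1.49

Ka1 ≫ Ka2, so treat the first dissociation as the only significant source of H+.
Ka1 = x²/(0.0513 − x) = 5.3 × 10^-2
Solving the quadratic: x = (−Ka1 + √(Ka1² + 4·Ka1·C₀))/2 = 3.20 × 10^-2 M
pH = −log(3.20 × 10^-2) = 1.49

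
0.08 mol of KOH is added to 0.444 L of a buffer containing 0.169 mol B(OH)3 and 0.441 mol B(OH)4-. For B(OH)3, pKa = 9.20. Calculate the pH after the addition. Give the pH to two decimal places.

After neutralization: n(B(OH)3) = 0.089 mol, n(B(OH)4-) = 0.521 mol.
pH = pKa + log([A⁻]/[HA]) = 9.20 + log(0.521/0.089) = 9.20 +0.767

pH = 9.97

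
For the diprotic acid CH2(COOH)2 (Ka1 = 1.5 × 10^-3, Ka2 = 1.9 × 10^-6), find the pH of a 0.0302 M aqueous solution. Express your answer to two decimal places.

pH = 2.22

Since Ka1 ≫ Ka2, the first ionization dominates [H+].
Ka1 = x²/(0.0302 − x) = 1.5 × 10^-3
Solving the quadratic: x = (−Ka1 + √(Ka1² + 4·Ka1·C₀))/2 = 6.02 × 10^-3 M
pH = −log(6.02 × 10^-3) = 2.22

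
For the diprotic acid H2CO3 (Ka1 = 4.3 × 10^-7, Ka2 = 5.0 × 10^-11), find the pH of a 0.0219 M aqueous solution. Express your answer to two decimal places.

pH = 4.01

Ka1 ≫ Ka2, so treat the first dissociation as the only significant source of H+.
Ka1 = x²/(0.0219 − x) = 4.3 × 10^-7
x ≈ √(4.3 × 10^-7 × 0.0219) = 9.70 × 10^-5 M
pH = −log(9.70 × 10^-5) = 4.01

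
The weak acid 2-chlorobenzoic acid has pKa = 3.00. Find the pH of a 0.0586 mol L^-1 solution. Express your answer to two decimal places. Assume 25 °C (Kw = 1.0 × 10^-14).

pH = 2.14

ClC6H4COOH ⇌ ClC6H4COO- + H+
Ka = 10^(−3.00) = 1.00 × 10^-3
Ka = x²/(0.0586 − x) = 1.00 × 10^-3
The 5% rule fails; solving x² + Ka·x − Ka·C₀ = 0 exactly:
x = (−Ka + √(Ka² + 4·Ka·C₀))/2 = 7.17 × 10^-3 M
pH = −log(7.17 × 10^-3) = 2.14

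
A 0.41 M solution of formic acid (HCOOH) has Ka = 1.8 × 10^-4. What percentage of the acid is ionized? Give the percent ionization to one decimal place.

2.1%

HCOOH ⇌ HCOO- + H+; let x = [H+] at equilibrium.
x ≈ √(Ka·C₀) = √(1.8 × 10^-4 × 0.41) = 8.59 × 10^-3 M
Fraction ionized = 8.59 × 10^-3 / 0.41 = 0.0210 → 2.1%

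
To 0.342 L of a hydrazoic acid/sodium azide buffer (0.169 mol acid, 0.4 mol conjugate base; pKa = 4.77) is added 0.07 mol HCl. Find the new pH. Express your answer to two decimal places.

pH = 4.91

Added H+ converts N3- to HN3: HN3 → 0.239 mol, N3- → 0.33 mol.
pH = pKa + log(n_N3-/n_HN3) = 4.77 + log(0.33/0.239) = 4.77 + (+0.140)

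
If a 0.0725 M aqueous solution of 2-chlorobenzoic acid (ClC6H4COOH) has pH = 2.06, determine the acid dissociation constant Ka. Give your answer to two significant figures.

Ka = 1.2 × 10^-3

[H+] = 10^(-2.06) = 8.71 × 10^-3 M
At equilibrium [HA] = 0.0725 − 8.71 × 10^-3 = 6.38 × 10^-2 M
Ka = [H+][A-]/[HA] = (8.71 × 10^-3)² / 6.38 × 10^-2 = 1.2 × 10^-3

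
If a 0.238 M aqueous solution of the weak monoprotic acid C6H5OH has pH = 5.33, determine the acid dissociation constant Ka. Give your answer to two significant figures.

[H+] = 10^(-5.33) = 4.68 × 10^-6 M
At equilibrium [HA] = 0.238 − 4.68 × 10^-6 = 2.38 × 10^-1 M
Ka = [H+][A-]/[HA] = (4.68 × 10^-6)² / 2.38 × 10^-1 = 9.2 × 10^-11

Ka = 9.2 × 10^-11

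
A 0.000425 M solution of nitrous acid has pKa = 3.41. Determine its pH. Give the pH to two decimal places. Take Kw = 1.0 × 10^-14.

HNO2 ⇌ NO2- + H+
Ka = 10^(−3.41) = 3.89 × 10^-4
From the ICE table, Ka = x²/(0.000425 − x) = 3.89 × 10^-4.
The 5% rule fails; solving x² + Ka·x − Ka·C₀ = 0 exactly:
x = [−0.000389 + √(0.000389² + 6.61e-07)]/2 = 2.56 × 10^-4 M
pH = −log[H+] = −log(2.56 × 10^-4) = 3.59

pH = 3.59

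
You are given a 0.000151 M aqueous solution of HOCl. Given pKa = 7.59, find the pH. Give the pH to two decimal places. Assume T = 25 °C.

pH = 5.71

HOCl ⇌ OCl- + H+
Ka = 10^(−7.59) = 2.57 × 10^-8
From the ICE table, Ka = [H+]²/(0.000151 − [H+]) = 2.57 × 10^-8.
Since Ka ≪ C₀, [H+] ≈ √(Ka·C₀) = 1.97 × 10^-6 M.
pH = −log(1.97 × 10^-6) = 5.71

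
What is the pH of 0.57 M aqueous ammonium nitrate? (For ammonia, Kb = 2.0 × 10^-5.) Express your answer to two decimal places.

NH4+ is the conjugate acid of the weak base NH3.
Ka = Kw/Kb = 1.0×10^-14 / 2.0 × 10^-5 = 5.00 × 10^-10
From the ICE table, Ka = x²/(0.57 − x) = 5.00 × 10^-10.
Neglecting x in the denominator: x = √(5.00 × 10^-10 × 0.57) = 1.69 × 10^-5 M
pH = −log[H+] = −log(1.69 × 10^-5) = 4.77

pH = 4.77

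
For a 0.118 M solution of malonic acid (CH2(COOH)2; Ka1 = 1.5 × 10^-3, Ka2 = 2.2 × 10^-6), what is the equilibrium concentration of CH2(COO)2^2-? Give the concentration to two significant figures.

2.2 × 10^-6 M

First ionization gives [H+] ≈ [CH2(COOH)COO-] = 1.26 × 10^-2 M.
Second step: Ka2 = [H+][CH2(COO)2^2-]/[CH2(COOH)COO-] ≈ [CH2(COO)2^2-] (since [H+] ≈ [CH2(COOH)COO-]).
So [CH2(COO)2^2-] ≈ Ka2.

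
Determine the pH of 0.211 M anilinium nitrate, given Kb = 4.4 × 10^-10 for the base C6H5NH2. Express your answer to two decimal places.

pH = 2.66

C6H5NH3+ is the conjugate acid of the weak base C6H5NH2.
Ka = Kw/Kb = 1.0×10^-14 / 4.4 × 10^-10 = 2.27 × 10^-5
From the ICE table, Ka = [H+]²/(0.211 − [H+]) = 2.27 × 10^-5.
Since Ka ≪ C₀, [H+] ≈ √(Ka·C₀) = 2.19 × 10^-3 M.
Check: 1% ionized — well under 5%, approximation valid.
pH = −log[H+] = −log(2.19 × 10^-3) = 2.66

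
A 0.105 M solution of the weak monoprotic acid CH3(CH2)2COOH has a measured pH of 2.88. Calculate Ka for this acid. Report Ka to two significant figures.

Ka = 1.7 × 10^-5

[H+] = 10^(-2.88) = 1.32 × 10^-3 M
At equilibrium [HA] = 0.105 − 1.32 × 10^-3 = 1.04 × 10^-1 M
Ka = [H+][A-]/[HA] = (1.32 × 10^-3)² / 1.04 × 10^-1 = 1.7 × 10^-5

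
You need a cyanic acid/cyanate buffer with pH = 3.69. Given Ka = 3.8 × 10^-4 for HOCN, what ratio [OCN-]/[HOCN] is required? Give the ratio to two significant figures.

pKa = -log(3.8 × 10^-4) = 3.420
pH = pKa + log(r) ⇒ log(r) = 3.69 − 3.420 = +0.270
r = [OCN-]/[HOCN] = 10^(+0.270) = 1.86

ratio = 1.9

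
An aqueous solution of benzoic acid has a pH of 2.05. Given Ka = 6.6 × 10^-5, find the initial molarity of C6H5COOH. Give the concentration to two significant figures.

C₀ = 1.2 M

[H+] = 10^(-2.05) = 8.91 × 10^-3 M = x
Ka = x²/(C₀ − x) ⇒ C₀ = x + x²/Ka
C₀ = 8.91 × 10^-3 + (8.91 × 10^-3)²/(6.6 × 10^-5) = 1.21 M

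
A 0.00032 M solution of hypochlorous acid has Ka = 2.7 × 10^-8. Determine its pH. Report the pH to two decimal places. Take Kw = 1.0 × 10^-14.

HOCl ⇌ OCl- + H+
Ka = [H+]²/(0.00032 − [H+]) = 2.7 × 10^-8
Assume [H+] ≪ 0.00032: [H+] ≈ √(2.7 × 10^-8 × 0.00032) = 2.94 × 10^-6 M
pH = −log(2.94 × 10^-6) = 5.53

pH = 5.53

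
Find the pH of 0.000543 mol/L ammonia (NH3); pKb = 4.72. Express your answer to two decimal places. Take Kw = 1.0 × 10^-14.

NH3 + H2O ⇌ NH4+ + OH-
Kb = 10^(−4.72) = 1.91 × 10^-5
Kb = [OH-]²/(0.000543 − [OH-]) = 1.91 × 10^-5
Here C₀/Kb ≈ 28.4, so the small-[OH-] approximation fails. Use the quadratic:
[OH-] = [−1.91e-05 + √(1.91e-05² + 4.15e-08)]/2 = 9.27 × 10^-5 M
pOH = −log(9.27 × 10^-5) = 4.03; pH = 14.00 − 4.03 = 9.97

pH = 9.97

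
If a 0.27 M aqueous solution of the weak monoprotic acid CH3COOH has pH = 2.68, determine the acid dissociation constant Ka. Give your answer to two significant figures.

[H+] = 10^(-2.68) = 2.09 × 10^-3 M
At equilibrium [HA] = 0.27 − 2.09 × 10^-3 = 2.68 × 10^-1 M
Ka = [H+][A-]/[HA] = (2.09 × 10^-3)² / 2.68 × 10^-1 = 1.6 × 10^-5

Ka = 1.6 × 10^-5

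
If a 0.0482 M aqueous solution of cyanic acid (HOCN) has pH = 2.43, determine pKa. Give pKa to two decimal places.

[H+] = 10^(-2.43) = 3.72 × 10^-3 M
At equilibrium [HA] = 0.0482 − 3.72 × 10^-3 = 4.45 × 10^-2 M
Ka = [H+][A-]/[HA] = (3.72 × 10^-3)² / 4.45 × 10^-2 = 3.11 × 10^-4
pKa = -log(3.11 × 10^-4) = 3.51

pKa = 3.51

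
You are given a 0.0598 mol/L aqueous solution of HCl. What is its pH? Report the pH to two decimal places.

HCl is a strong acid and dissociates completely, so [H+] = 0.0598 M.
pH = -log(0.0598) = 1.22

pH = 1.22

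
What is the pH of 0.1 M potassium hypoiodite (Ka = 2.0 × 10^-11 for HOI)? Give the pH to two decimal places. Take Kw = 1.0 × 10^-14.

pH = 11.83

OI- is the conjugate base of the weak acid HOI.
Kb = Kw/Ka = 1.0×10^-14 / 2.0 × 10^-11 = 5.00 × 10^-4
Let x = [OH-] at equilibrium. Kb = x²/(0.1 − x).
The 5% rule fails; solving x² + Kb·x − Kb·C₀ = 0 exactly:
x = [−0.0005 + √(0.0005² + 0.0002)]/2 = 6.83 × 10^-3 M
pOH = 2.17, so pH = 14.00 − pOH = 11.83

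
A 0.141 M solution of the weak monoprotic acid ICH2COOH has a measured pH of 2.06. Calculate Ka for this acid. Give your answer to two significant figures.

Ka = 5.7 × 10^-4

[H+] = 10^(-2.06) = 8.71 × 10^-3 M
At equilibrium [HA] = 0.141 − 8.71 × 10^-3 = 1.32 × 10^-1 M
Ka = [H+][A-]/[HA] = (8.71 × 10^-3)² / 1.32 × 10^-1 = 5.7 × 10^-4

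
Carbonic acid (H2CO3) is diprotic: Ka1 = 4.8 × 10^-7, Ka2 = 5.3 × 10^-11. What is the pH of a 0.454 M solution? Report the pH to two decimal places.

Ka1 ≫ Ka2, so treat the first dissociation as the only significant source of H+.
Ka1 = x²/(0.454 − x) = 4.8 × 10^-7
x ≈ √(4.8 × 10^-7 × 0.454) = 4.67 × 10^-4 M
pH = −log(4.67 × 10^-4) = 3.33

pH = 3.33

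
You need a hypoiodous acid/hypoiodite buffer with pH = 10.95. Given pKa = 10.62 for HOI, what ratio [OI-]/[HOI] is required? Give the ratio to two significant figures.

pH = pKa + log(r) ⇒ log(r) = 10.95 − 10.62 = +0.33
r = [OI-]/[HOI] = 10^(+0.33) = 2.14

ratio = 2.1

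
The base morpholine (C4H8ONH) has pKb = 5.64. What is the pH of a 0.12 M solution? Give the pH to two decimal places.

C4H8ONH + H2O ⇌ C4H8ONH2+ + OH-
Kb = 10^(−5.64) = 2.29 × 10^-6
From the ICE table, Kb = [OH-]²/(0.12 − [OH-]) = 2.29 × 10^-6.
Assume [OH-] ≪ 0.12: [OH-] ≈ √(2.29 × 10^-6 × 0.12) = 5.24 × 10^-4 M
pOH = −log(5.24 × 10^-4) = 3.28; pH = 14.00 − 3.28 = 10.72

pH = 10.72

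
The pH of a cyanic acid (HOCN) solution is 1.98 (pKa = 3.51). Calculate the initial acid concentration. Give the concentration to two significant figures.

[H+] = 10^(-1.98) = 1.05 × 10^-2 M = x
Ka = 10^(−3.51) = 3.09 × 10^-4
Ka = x²/(C₀ − x) ⇒ C₀ = x + x²/Ka
C₀ = 1.05 × 10^-2 + (1.05 × 10^-2)²/(3.09 × 10^-4) = 3.67 × 10^-1 M

C₀ = 3.7 × 10^-1 M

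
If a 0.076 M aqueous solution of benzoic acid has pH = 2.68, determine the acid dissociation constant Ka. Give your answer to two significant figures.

[H+] = 10^(-2.68) = 2.09 × 10^-3 M
At equilibrium [HA] = 0.076 − 2.09 × 10^-3 = 7.39 × 10^-2 M
Ka = [H+][A-]/[HA] = (2.09 × 10^-3)² / 7.39 × 10^-2 = 5.9 × 10^-5

Ka = 5.9 × 10^-5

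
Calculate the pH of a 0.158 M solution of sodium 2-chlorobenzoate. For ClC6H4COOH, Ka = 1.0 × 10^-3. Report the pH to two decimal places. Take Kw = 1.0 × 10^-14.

pH = 8.10

ClC6H4COO- is the conjugate base of the weak acid ClC6H4COOH.
Kb = Kw/Ka = 1.0×10^-14 / 1.0 × 10^-3 = 1.00 × 10^-11
Let x = [OH-] at equilibrium. Kb = x²/(0.158 − x).
Since Kb ≪ C₀, x ≈ √(Kb·C₀) = 1.26 × 10^-6 M.
Check: 0.0008% ionized — well under 5%, approximation valid.
pOH = −log(1.26 × 10^-6) = 5.90; pH = 14.00 − 5.90 = 8.10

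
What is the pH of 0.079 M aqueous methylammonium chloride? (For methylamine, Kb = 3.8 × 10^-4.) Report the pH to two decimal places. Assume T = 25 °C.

pH = 5.84

CH3NH3+ is the conjugate acid of the weak base CH3NH2.
Ka = Kw/Kb = 1.0×10^-14 / 3.8 × 10^-4 = 2.63 × 10^-11
Ka = [H+]²/(0.079 − [H+]) = 2.63 × 10^-11
Neglecting [H+] in the denominator: [H+] = √(2.63 × 10^-11 × 0.079) = 1.44 × 10^-6 M
([H+]/C₀ = 0.0018% < 5%, so the approximation holds.)
pH = −log[H+] = −log(1.44 × 10^-6) = 5.84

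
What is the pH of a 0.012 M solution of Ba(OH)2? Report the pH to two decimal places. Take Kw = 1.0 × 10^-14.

Ba(OH)2 is a strong base (each formula unit releases 2 OH-); [OH-] = 0.024 M.
pOH = -log(0.024) = 1.62
pH = 14.00 - 1.62 = 12.38

pH = 12.38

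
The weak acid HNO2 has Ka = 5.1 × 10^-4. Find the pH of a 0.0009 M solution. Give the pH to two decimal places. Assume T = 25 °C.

HNO2 ⇌ NO2- + H+
From the ICE table, Ka = x²/(0.0009 − x) = 5.1 × 10^-4.
Here C₀/Ka ≈ 1.76, so the small-x approximation fails. Use the quadratic:
x = [−0.00051 + √(0.00051² + 1.84e-06)]/2 = 4.69 × 10^-4 M
pH = −log[H+] = −log(4.69 × 10^-4) = 3.33

pH = 3.33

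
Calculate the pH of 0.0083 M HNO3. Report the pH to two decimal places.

pH = 2.08

HNO3 is a strong acid and dissociates completely, so [H+] = 0.0083 M.
pH = -log(0.0083) = 2.08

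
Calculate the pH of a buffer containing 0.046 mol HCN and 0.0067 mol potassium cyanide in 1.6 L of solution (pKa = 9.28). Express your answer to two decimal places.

Henderson–Hasselbalch: pH = pKa + log([CN-]/[HCN]) = 9.28 + log(0.0067/0.046)
pH = 9.28 + (-0.837) = 8.44

pH = 8.44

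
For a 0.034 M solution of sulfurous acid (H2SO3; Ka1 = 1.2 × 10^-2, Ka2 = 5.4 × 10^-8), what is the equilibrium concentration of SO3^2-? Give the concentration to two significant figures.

5.4 × 10^-8 M

First ionization gives [H+] ≈ [HSO3-] = 1.51 × 10^-2 M.
Second step: Ka2 = [H+][SO3^2-]/[HSO3-] ≈ [SO3^2-] (since [H+] ≈ [HSO3-]).
So [SO3^2-] ≈ Ka2.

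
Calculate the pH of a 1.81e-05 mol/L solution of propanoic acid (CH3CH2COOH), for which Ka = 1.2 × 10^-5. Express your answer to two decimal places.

CH3CH2COOH ⇌ CH3CH2COO- + H+
From the ICE table, Ka = [H+]²/(1.81e-05 − [H+]) = 1.2 × 10^-5.
Here C₀/Ka ≈ 1.51, so the small-[H+] approximation fails. Use the quadratic:
[H+] = (−Ka + √(Ka² + 4·Ka·C₀))/2 = 9.91 × 10^-6 M
pH = −log[H+] = −log(9.91 × 10^-6) = 5.00

pH = 5.00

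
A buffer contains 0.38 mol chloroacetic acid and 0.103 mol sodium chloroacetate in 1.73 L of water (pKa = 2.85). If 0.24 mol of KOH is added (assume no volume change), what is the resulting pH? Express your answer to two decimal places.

pH = 3.24

After neutralization: n(ClCH2COOH) = 0.14 mol, n(ClCH2COO-) = 0.343 mol.
pH = pKa + log(n_ClCH2COO-/n_ClCH2COOH) = 2.85 + log(0.343/0.14) = 2.85 + (+0.389)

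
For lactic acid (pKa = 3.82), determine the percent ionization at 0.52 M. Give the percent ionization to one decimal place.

1.7%

CH3CH(OH)COOH ⇌ CH3CH(OH)COO- + H+; let x = [H+] at equilibrium.
Ka = 10^(−3.82) = 1.51 × 10^-4
x ≈ √(Ka·C₀) = √(1.51 × 10^-4 × 0.52) = 8.86 × 10^-3 M
Fraction ionized = 8.86 × 10^-3 / 0.52 = 0.0170 → 1.7%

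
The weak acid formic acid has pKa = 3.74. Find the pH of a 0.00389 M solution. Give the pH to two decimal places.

pH = 3.12

HCOOH ⇌ HCOO- + H+
Ka = 10^(−3.74) = 1.82 × 10^-4
Let x = [H+] at equilibrium. Ka = x²/(0.00389 − x).
x is not negligible relative to C₀; solve x² + 0.000182·x − 7.08e-07 = 0.
x = [−0.000182 + √(0.000182² + 2.83e-06)]/2 = 7.55 × 10^-4 M
pH = −log[H+] = −log(7.55 × 10^-4) = 3.12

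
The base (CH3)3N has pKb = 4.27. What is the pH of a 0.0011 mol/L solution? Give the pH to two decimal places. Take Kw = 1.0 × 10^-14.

pH = 10.34

(CH3)3N + H2O ⇌ (CH3)3NH+ + OH-
Kb = 10^(−4.27) = 5.37 × 10^-5
From the ICE table, Kb = x²/(0.0011 − x) = 5.37 × 10^-5.
x is not negligible relative to C₀; solve x² + 5.37e-05·x − 5.91e-08 = 0.
x = (−Kb + √(Kb² + 4·Kb·C₀))/2 = 2.18 × 10^-4 M
pOH = 3.66, so pH = 14.00 − pOH = 10.34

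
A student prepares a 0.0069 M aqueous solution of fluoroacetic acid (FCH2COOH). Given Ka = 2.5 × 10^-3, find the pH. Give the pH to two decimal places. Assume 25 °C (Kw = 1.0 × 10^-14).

pH = 2.51

FCH2COOH ⇌ FCH2COO- + H+
Ka = [H+]²/(0.0069 − [H+]) = 2.5 × 10^-3
[H+] is not negligible relative to C₀; solve [H+]² + 0.0025·[H+] − 1.72e-05 = 0.
[H+] = (−Ka + √(Ka² + 4·Ka·C₀))/2 = 3.09 × 10^-3 M
pH = −log(3.09 × 10^-3) = 2.51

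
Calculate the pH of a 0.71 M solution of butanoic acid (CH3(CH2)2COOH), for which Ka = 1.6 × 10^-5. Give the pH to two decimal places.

pH = 2.47

CH3(CH2)2COOH ⇌ CH3(CH2)2COO- + H+
Ka = [H+]²/(0.71 − [H+]) = 1.6 × 10^-5
Assume [H+] ≪ 0.71: [H+] ≈ √(1.6 × 10^-5 × 0.71) = 3.37 × 10^-3 M
Check: 0.47% ionized — well under 5%, approximation valid.
pH = −log(3.37 × 10^-3) = 2.47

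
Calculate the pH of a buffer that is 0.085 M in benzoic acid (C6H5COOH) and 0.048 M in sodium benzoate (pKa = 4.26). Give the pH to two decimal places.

pH = 4.01

pH = pKa + log([A⁻]/[HA]) = 4.26 + log(0.048/0.085)
pH = 4.26 + (-0.248) = 4.01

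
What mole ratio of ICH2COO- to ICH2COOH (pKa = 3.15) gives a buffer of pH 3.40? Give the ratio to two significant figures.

pH = pKa + log(r) ⇒ log(r) = 3.40 − 3.15 = +0.25
r = [ICH2COO-]/[ICH2COOH] = 10^(+0.25) = 1.78

ratio = 1.8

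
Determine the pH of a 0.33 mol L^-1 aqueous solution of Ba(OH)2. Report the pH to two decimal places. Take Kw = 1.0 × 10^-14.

pH = 13.82

Ba(OH)2 is a strong base (each formula unit releases 2 OH-); [OH-] = 0.66 M.
pOH = -log(0.66) = 0.18
pH = 14.00 - 0.18 = 13.82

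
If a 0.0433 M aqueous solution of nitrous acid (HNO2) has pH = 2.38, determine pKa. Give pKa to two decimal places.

pKa = 3.35

[H+] = 10^(-2.38) = 4.17 × 10^-3 M
At equilibrium [HA] = 0.0433 − 4.17 × 10^-3 = 3.91 × 10^-2 M
Ka = [H+][A-]/[HA] = (4.17 × 10^-3)² / 3.91 × 10^-2 = 4.45 × 10^-4
pKa = -log(4.45 × 10^-4) = 3.35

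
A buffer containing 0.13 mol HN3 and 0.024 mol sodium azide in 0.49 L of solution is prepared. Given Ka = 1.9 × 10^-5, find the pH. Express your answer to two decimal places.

pKa = −log(1.9 × 10^-5) = 4.721
pH = pKa + log([A⁻]/[HA]) = 4.721 + log(0.024/0.13)
pH = 4.721 + (-0.734) = 3.99

pH = 3.99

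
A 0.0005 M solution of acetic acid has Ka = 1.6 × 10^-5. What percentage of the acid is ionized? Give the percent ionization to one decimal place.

16.4%

CH3COOH ⇌ CH3COO- + H+; let x = [H+] at equilibrium.
Ka = x²/(C₀ − x); solving the quadratic gives x = 8.18 × 10^-5 M.
Fraction ionized = 8.18 × 10^-5 / 0.0005 = 0.1636 → 16.4%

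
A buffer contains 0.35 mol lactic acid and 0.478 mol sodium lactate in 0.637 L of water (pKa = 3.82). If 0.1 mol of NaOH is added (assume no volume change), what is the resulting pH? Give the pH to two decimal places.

After neutralization: n(CH3CH(OH)COOH) = 0.25 mol, n(CH3CH(OH)COO-) = 0.578 mol.
Henderson–Hasselbalch with mole ratio 0.578/0.25: pH = 3.82 + (+0.364)

pH = 4.18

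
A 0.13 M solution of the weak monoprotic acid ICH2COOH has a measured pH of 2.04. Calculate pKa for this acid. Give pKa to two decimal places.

pKa = 3.16

[H+] = 10^(-2.04) = 9.12 × 10^-3 M
At equilibrium [HA] = 0.13 − 9.12 × 10^-3 = 1.21 × 10^-1 M
Ka = [H+][A-]/[HA] = (9.12 × 10^-3)² / 1.21 × 10^-1 = 6.87 × 10^-4
pKa = -log(6.87 × 10^-4) = 3.16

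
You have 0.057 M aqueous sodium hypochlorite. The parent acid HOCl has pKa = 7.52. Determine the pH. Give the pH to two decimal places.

OCl- is the conjugate base of the weak acid HOCl.
Ka = 10^(−7.52) = 3.02 × 10^-8
Kb = Kw/Ka = 1.0×10^-14 / 3.02 × 10^-8 = 3.31 × 10^-7
From the ICE table, Kb = [OH-]²/(0.057 − [OH-]) = 3.31 × 10^-7.
Assume [OH-] ≪ 0.057: [OH-] ≈ √(3.31 × 10^-7 × 0.057) = 1.37 × 10^-4 M
([OH-]/C₀ = 0.24% < 5%, so the approximation holds.)
pOH = −log(1.37 × 10^-4) = 3.86; pH = 14.00 − 3.86 = 10.14

pH = 10.14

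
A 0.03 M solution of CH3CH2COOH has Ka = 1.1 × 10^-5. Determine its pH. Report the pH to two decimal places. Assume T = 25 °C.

pH = 3.24

CH3CH2COOH ⇌ CH3CH2COO- + H+
From the ICE table, Ka = [H+]²/(0.03 − [H+]) = 1.1 × 10^-5.
Since Ka ≪ C₀, [H+] ≈ √(Ka·C₀) = 5.74 × 10^-4 M.
([H+]/C₀ = 1.9% < 5%, so the approximation holds.)
pH = −log(5.74 × 10^-4) = 3.24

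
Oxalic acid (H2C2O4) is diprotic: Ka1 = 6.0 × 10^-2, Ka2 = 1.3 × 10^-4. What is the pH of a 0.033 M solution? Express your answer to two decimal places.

pH = 1.63

Ka1 ≫ Ka2, so treat the first dissociation as the only significant source of H+.
Ka1 = x²/(0.033 − x) = 6.0 × 10^-2
Solving the quadratic: x = (−Ka1 + √(Ka1² + 4·Ka1·C₀))/2 = 2.37 × 10^-2 M
pH = −log(2.37 × 10^-2) = 1.63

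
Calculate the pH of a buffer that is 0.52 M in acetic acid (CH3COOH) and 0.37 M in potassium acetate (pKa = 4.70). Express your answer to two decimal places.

pH = 4.55

Henderson–Hasselbalch: pH = pKa + log([CH3COO-]/[CH3COOH]) = 4.70 + log(0.37/0.52)
pH = 4.70 + (-0.148) = 4.55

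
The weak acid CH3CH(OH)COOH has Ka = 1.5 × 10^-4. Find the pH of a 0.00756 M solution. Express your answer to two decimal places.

pH = 3.00

CH3CH(OH)COOH ⇌ CH3CH(OH)COO- + H+
Ka = [H+]²/(0.00756 − [H+]) = 1.5 × 10^-4
Here C₀/Ka ≈ 50.4, so the small-[H+] approximation fails. Use the quadratic:
[H+] = [−0.00015 + √(0.00015² + 4.54e-06)]/2 = 9.93 × 10^-4 M
pH = −log[H+] = −log(9.93 × 10^-4) = 3.00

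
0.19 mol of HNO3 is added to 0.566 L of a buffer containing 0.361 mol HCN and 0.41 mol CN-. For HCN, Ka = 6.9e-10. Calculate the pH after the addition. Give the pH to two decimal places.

pH = 8.76

After neutralization: n(HCN) = 0.551 mol, n(CN-) = 0.22 mol.
pKa = −log(6.9 × 10^-10) = 9.161
Henderson–Hasselbalch with mole ratio 0.22/0.551: pH = 9.161 + (-0.399)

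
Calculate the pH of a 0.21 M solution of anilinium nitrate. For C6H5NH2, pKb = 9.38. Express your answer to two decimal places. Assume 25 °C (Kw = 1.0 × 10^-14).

C6H5NH3+ is the conjugate acid of the weak base C6H5NH2.
Kb = 10^(−9.38) = 4.17 × 10^-10
Ka = Kw/Kb = 1.0×10^-14 / 4.17 × 10^-10 = 2.40 × 10^-5
Let x = [H+] at equilibrium. Ka = x²/(0.21 − x).
Assume x ≪ 0.21: x ≈ √(2.40 × 10^-5 × 0.21) = 2.24 × 10^-3 M
Check: 1.1% ionized — well under 5%, approximation valid.
pH = −log(2.24 × 10^-3) = 2.65

pH = 2.65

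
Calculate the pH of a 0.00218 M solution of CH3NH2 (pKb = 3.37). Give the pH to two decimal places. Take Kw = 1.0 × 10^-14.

pH = 10.89

CH3NH2 + H2O ⇌ CH3NH3+ + OH-
Kb = 10^(−3.37) = 4.27 × 10^-4
From the ICE table, Kb = [OH-]²/(0.00218 − [OH-]) = 4.27 × 10^-4.
Here C₀/Kb ≈ 5.11, so the small-[OH-] approximation fails. Use the quadratic:
[OH-] = [−0.000427 + √(0.000427² + 3.72e-06)]/2 = 7.75 × 10^-4 M
pOH = −log(7.75 × 10^-4) = 3.11; pH = 14.00 − 3.11 = 10.89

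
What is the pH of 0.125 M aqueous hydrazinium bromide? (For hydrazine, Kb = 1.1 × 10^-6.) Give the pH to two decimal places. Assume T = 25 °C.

pH = 4.47

N2H5+ is the conjugate acid of the weak base N2H4.
Ka = Kw/Kb = 1.0×10^-14 / 1.1 × 10^-6 = 9.09 × 10^-9
Let x = [H+] at equilibrium. Ka = x²/(0.125 − x).
Since Ka ≪ C₀, x ≈ √(Ka·C₀) = 3.37 × 10^-5 M.
pH = −log[H+] = −log(3.37 × 10^-5) = 4.47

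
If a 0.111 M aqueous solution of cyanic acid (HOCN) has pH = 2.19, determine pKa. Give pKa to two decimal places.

pKa = 3.40

[H+] = 10^(-2.19) = 6.46 × 10^-3 M
At equilibrium [HA] = 0.111 − 6.46 × 10^-3 = 1.05 × 10^-1 M
Ka = [H+][A-]/[HA] = (6.46 × 10^-3)² / 1.05 × 10^-1 = 3.97 × 10^-4
pKa = -log(3.97 × 10^-4) = 3.40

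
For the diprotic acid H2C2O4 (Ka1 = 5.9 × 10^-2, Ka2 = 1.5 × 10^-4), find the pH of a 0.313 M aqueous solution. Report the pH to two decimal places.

Ka1 ≫ Ka2, so treat the first dissociation as the only significant source of H+.
Ka1 = x²/(0.313 − x) = 5.9 × 10^-2
Solving the quadratic: x = (−Ka1 + √(Ka1² + 4·Ka1·C₀))/2 = 1.10 × 10^-1 M
pH = −log(1.10 × 10^-1) = 0.96

pH = 0.96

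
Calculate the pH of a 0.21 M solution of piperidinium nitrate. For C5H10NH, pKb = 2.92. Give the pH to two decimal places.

pH = 5.88

C5H10NH2+ is the conjugate acid of the weak base C5H10NH.
Kb = 10^(−2.92) = 1.20 × 10^-3
Ka = Kw/Kb = 1.0×10^-14 / 1.20 × 10^-3 = 8.33 × 10^-12
From the ICE table, Ka = [H+]²/(0.21 − [H+]) = 8.33 × 10^-12.
Neglecting [H+] in the denominator: [H+] = √(8.33 × 10^-12 × 0.21) = 1.32 × 10^-6 M
Check: 0.00063% ionized — well under 5%, approximation valid.
pH = −log[H+] = −log(1.32 × 10^-6) = 5.88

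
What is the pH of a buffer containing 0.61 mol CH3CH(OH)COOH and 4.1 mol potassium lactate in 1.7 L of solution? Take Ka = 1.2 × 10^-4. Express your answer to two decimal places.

pH = 4.75

pKa = −log(1.2 × 10^-4) = 3.921
Using pH = pKa + log([base]/[acid]) with [base]/[acid] = 4.1/0.61:
pH = 3.921 + (+0.827) = 4.75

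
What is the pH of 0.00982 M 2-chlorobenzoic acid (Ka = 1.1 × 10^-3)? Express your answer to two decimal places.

pH = 2.56

ClC6H4COOH ⇌ ClC6H4COO- + H+
From the ICE table, Ka = [H+]²/(0.00982 − [H+]) = 1.1 × 10^-3.
Here C₀/Ka ≈ 8.93, so the small-[H+] approximation fails. Use the quadratic:
[H+] = (−Ka + √(Ka² + 4·Ka·C₀))/2 = 2.78 × 10^-3 M
pH = −log(2.78 × 10^-3) = 2.56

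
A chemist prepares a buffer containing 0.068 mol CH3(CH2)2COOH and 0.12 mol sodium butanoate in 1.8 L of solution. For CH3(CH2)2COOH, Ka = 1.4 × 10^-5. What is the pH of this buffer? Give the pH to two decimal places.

pH = 5.10

pKa = −log(1.4 × 10^-5) = 4.854
pH = pKa + log([A⁻]/[HA]) = 4.854 + log(0.12/0.068)
pH = 4.854 + (+0.247) = 5.10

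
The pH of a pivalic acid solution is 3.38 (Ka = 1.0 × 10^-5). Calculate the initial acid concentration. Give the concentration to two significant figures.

[H+] = 10^(-3.38) = 4.17 × 10^-4 M = x
Ka = x²/(C₀ − x) ⇒ C₀ = x + x²/Ka
C₀ = 4.17 × 10^-4 + (4.17 × 10^-4)²/(1.0 × 10^-5) = 1.78 × 10^-2 M

C₀ = 1.8 × 10^-2 M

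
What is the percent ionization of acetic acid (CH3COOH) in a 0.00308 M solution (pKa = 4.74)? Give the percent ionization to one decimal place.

CH3COOH ⇌ CH3COO- + H+; let x = [H+] at equilibrium.
Ka = 10^(−4.74) = 1.82 × 10^-5
Solve x² + 1.82e-05x − 5.61e-08 = 0 → x = 2.28 × 10^-4 M
Fraction ionized = 2.28 × 10^-4 / 0.00308 = 0.0740 → 7.4%

7.4%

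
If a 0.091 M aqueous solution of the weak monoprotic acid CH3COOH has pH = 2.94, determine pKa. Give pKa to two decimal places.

[H+] = 10^(-2.94) = 1.15 × 10^-3 M
At equilibrium [HA] = 0.091 − 1.15 × 10^-3 = 8.98 × 10^-2 M
Ka = [H+][A-]/[HA] = (1.15 × 10^-3)² / 8.98 × 10^-2 = 1.47 × 10^-5
pKa = -log(1.47 × 10^-5) = 4.83

pKa = 4.83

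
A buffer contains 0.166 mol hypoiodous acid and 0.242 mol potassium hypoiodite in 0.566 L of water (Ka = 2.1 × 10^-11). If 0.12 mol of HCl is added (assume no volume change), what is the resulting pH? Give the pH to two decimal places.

Added H+ converts OI- to HOI: HOI → 0.286 mol, OI- → 0.122 mol.
pKa = −log(2.1 × 10^-11) = 10.678
pH = pKa + log(n_OI-/n_HOI) = 10.678 + log(0.122/0.286) = 10.678 + (-0.370)

pH = 10.31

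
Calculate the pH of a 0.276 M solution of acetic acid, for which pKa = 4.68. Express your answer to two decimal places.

CH3COOH ⇌ CH3COO- + H+
Ka = 10^(−4.68) = 2.09 × 10^-5
Ka = x²/(0.276 − x) = 2.09 × 10^-5
Neglecting x in the denominator: x = √(2.09 × 10^-5 × 0.276) = 2.40 × 10^-3 M
pH = −log[H+] = −log(2.40 × 10^-3) = 2.62

pH = 2.62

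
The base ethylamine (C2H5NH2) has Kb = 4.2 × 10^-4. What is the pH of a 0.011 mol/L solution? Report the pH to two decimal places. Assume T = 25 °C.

C2H5NH2 + H2O ⇌ C2H5NH3+ + OH-
From the ICE table, Kb = [OH-]²/(0.011 − [OH-]) = 4.2 × 10^-4.
The 5% rule fails; solving [OH-]² + Kb·[OH-] − Kb·C₀ = 0 exactly:
[OH-] = (−Kb + √(Kb² + 4·Kb·C₀))/2 = 1.95 × 10^-3 M
pOH = −log(1.95 × 10^-3) = 2.71; pH = 14.00 − 2.71 = 11.29

pH = 11.29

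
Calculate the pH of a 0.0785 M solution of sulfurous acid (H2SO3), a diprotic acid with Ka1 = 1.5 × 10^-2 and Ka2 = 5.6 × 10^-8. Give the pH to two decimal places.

Since Ka1 ≫ Ka2, the first ionization dominates [H+].
Ka1 = x²/(0.0785 − x) = 1.5 × 10^-2
Solving the quadratic: x = (−Ka1 + √(Ka1² + 4·Ka1·C₀))/2 = 2.76 × 10^-2 M
pH = −log(2.76 × 10^-2) = 1.56

pH = 1.56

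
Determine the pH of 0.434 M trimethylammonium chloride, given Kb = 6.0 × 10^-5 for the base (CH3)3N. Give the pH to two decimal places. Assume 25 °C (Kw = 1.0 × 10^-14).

(CH3)3NH+ is the conjugate acid of the weak base (CH3)3N.
Ka = Kw/Kb = 1.0×10^-14 / 6.0 × 10^-5 = 1.67 × 10^-10
Ka = x²/(0.434 − x) = 1.67 × 10^-10
Since Ka ≪ C₀, x ≈ √(Ka·C₀) = 8.51 × 10^-6 M.
pH = −log(8.51 × 10^-6) = 5.07

pH = 5.07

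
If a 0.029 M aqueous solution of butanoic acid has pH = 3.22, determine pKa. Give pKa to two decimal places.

[H+] = 10^(-3.22) = 6.03 × 10^-4 M
At equilibrium [HA] = 0.029 − 6.03 × 10^-4 = 2.84 × 10^-2 M
Ka = [H+][A-]/[HA] = (6.03 × 10^-4)² / 2.84 × 10^-2 = 1.28 × 10^-5
pKa = -log(1.28 × 10^-5) = 4.89

pKa = 4.89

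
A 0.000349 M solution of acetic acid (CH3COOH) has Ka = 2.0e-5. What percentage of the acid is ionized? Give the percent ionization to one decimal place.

21.2%

CH3COOH ⇌ CH3COO- + H+; let x = [H+] at equilibrium.
Solve x² + 2e-05x − 6.98e-09 = 0 → x = 7.41 × 10^-5 M
Fraction ionized = 7.41 × 10^-5 / 0.000349 = 0.2123 → 21.2%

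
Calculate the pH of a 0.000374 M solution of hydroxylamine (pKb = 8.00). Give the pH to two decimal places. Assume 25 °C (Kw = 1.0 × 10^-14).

pH = 8.29

NH2OH + H2O ⇌ NH3OH+ + OH-
Kb = 10^(−8.00) = 1.00 × 10^-8
From the ICE table, Kb = x²/(0.000374 − x) = 1.00 × 10^-8.
Assume x ≪ 0.000374: x ≈ √(1.00 × 10^-8 × 0.000374) = 1.93 × 10^-6 M
pOH = 5.71, so pH = 14.00 − pOH = 8.29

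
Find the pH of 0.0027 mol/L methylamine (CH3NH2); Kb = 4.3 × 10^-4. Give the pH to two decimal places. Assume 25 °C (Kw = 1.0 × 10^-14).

CH3NH2 + H2O ⇌ CH3NH3+ + OH-
From the ICE table, Kb = [OH-]²/(0.0027 − [OH-]) = 4.3 × 10^-4.
[OH-] is not negligible relative to C₀; solve [OH-]² + 0.00043·[OH-] − 1.16e-06 = 0.
[OH-] = [−0.00043 + √(0.00043² + 4.64e-06)]/2 = 8.84 × 10^-4 M
pOH = 3.05, so pH = 14.00 − pOH = 10.95

pH = 10.95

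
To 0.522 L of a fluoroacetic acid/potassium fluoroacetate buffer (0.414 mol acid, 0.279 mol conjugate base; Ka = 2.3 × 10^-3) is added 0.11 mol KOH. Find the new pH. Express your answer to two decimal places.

pH = 2.75

After neutralization: n(FCH2COOH) = 0.304 mol, n(FCH2COO-) = 0.389 mol.
pKa = −log(2.3 × 10^-3) = 2.638
Henderson–Hasselbalch with mole ratio 0.389/0.304: pH = 2.638 + (+0.107)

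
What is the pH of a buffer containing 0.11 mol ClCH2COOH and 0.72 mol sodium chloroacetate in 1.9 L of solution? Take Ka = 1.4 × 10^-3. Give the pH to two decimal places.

pKa = −log(1.4 × 10^-3) = 2.854
Using pH = pKa + log([base]/[acid]) with [base]/[acid] = 0.72/0.11:
pH = 2.854 + (+0.816) = 3.67

pH = 3.67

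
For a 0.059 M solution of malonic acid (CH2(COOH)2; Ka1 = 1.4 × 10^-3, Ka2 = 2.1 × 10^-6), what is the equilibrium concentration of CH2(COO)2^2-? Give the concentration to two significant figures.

First ionization gives [H+] ≈ [CH2(COOH)COO-] = 8.42 × 10^-3 M.
Second step: Ka2 = [H+][CH2(COO)2^2-]/[CH2(COOH)COO-] ≈ [CH2(COO)2^2-] (since [H+] ≈ [CH2(COOH)COO-]).
So [CH2(COO)2^2-] ≈ Ka2.

2.1 × 10^-6 M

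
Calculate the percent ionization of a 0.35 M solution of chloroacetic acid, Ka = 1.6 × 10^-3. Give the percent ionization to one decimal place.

6.5%

ClCH2COOH ⇌ ClCH2COO- + H+; let x = [H+] at equilibrium.
Solve x² + 0.0016x − 0.00056 = 0 → x = 2.29 × 10^-2 M
Fraction ionized = 2.29 × 10^-2 / 0.35 = 0.0654 → 6.5%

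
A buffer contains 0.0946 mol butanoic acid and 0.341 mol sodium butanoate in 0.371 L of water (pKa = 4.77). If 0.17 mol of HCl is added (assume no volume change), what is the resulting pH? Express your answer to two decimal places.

pH = 4.58

Added H+ converts CH3(CH2)2COO- to CH3(CH2)2COOH: CH3(CH2)2COOH → 0.265 mol, CH3(CH2)2COO- → 0.171 mol.
pH = pKa + log([A⁻]/[HA]) = 4.77 + log(0.171/0.265) = 4.77 -0.190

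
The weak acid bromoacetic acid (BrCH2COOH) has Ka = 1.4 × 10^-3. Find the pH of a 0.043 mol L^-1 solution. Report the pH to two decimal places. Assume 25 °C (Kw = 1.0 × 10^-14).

pH = 2.15

BrCH2COOH ⇌ BrCH2COO- + H+
Let x = [H+] at equilibrium. Ka = x²/(0.043 − x).
Here C₀/Ka ≈ 30.7, so the small-x approximation fails. Use the quadratic:
x = (−Ka + √(Ka² + 4·Ka·C₀))/2 = 7.09 × 10^-3 M
pH = −log(7.09 × 10^-3) = 2.15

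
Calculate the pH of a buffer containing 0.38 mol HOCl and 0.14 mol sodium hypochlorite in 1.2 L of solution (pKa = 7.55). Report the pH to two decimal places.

pH = 7.12

Henderson–Hasselbalch: pH = pKa + log([OCl-]/[HOCl]) = 7.55 + log(0.14/0.38)
pH = 7.55 + (-0.434) = 7.12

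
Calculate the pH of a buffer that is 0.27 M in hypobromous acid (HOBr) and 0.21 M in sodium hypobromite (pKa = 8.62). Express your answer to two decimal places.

pH = 8.51

pH = pKa + log([A⁻]/[HA]) = 8.62 + log(0.21/0.27)
pH = 8.62 + (-0.109) = 8.51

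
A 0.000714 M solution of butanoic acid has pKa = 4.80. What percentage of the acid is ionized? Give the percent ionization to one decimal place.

13.8%

CH3(CH2)2COOH ⇌ CH3(CH2)2COO- + H+; let x = [H+] at equilibrium.
Ka = 10^(−4.80) = 1.58 × 10^-5
Ka = x²/(C₀ − x); solving the quadratic gives x = 9.86 × 10^-5 M.
Fraction ionized = 9.86 × 10^-5 / 0.000714 = 0.1381 → 13.8%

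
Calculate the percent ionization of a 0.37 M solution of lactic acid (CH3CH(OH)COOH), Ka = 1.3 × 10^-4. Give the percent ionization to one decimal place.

CH3CH(OH)COOH ⇌ CH3CH(OH)COO- + H+; let x = [H+] at equilibrium.
x ≈ √(Ka·C₀) = √(1.3 × 10^-4 × 0.37) = 6.94 × 10^-3 M
Fraction ionized = 6.94 × 10^-3 / 0.37 = 0.0188 → 1.9%

1.9%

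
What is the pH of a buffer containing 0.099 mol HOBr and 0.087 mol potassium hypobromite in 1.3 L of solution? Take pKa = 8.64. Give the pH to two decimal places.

pH = pKa + log([A⁻]/[HA]) = 8.64 + log(0.087/0.099)
pH = 8.64 + (-0.056) = 8.58

pH = 8.58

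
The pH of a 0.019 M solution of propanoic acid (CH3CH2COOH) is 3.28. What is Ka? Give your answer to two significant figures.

Ka = 1.5 × 10^-5

[H+] = 10^(-3.28) = 5.25 × 10^-4 M
At equilibrium [HA] = 0.019 − 5.25 × 10^-4 = 1.85 × 10^-2 M
Ka = [H+][A-]/[HA] = (5.25 × 10^-4)² / 1.85 × 10^-2 = 1.5 × 10^-5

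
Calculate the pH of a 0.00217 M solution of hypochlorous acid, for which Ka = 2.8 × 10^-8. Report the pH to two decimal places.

pH = 5.11

HOCl ⇌ OCl- + H+
From the ICE table, Ka = [H+]²/(0.00217 − [H+]) = 2.8 × 10^-8.
Assume [H+] ≪ 0.00217: [H+] ≈ √(2.8 × 10^-8 × 0.00217) = 7.79 × 10^-6 M
pH = −log(7.79 × 10^-6) = 5.11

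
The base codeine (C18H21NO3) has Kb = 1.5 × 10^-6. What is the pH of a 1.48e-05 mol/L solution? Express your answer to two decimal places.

C18H21NO3 + H2O ⇌ C18H22NO3+ + OH-
Let x = [OH-] at equilibrium. Kb = x²/(1.48e-05 − x).
Here C₀/Kb ≈ 9.87, so the small-x approximation fails. Use the quadratic:
x = (−Kb + √(Kb² + 4·Kb·C₀))/2 = 4.02 × 10^-6 M
pOH = −log(4.02 × 10^-6) = 5.40; pH = 14.00 − 5.40 = 8.60

pH = 8.60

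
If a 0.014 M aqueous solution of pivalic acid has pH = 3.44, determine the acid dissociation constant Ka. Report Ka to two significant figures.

Ka = 9.7 × 10^-6

[H+] = 10^(-3.44) = 3.63 × 10^-4 M
At equilibrium [HA] = 0.014 − 3.63 × 10^-4 = 1.36 × 10^-2 M
Ka = [H+][A-]/[HA] = (3.63 × 10^-4)² / 1.36 × 10^-2 = 9.7 × 10^-6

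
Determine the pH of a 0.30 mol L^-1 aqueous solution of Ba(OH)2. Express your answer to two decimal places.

Ba(OH)2 is a strong base (each formula unit releases 2 OH-); [OH-] = 0.6 M.
pOH = -log(0.6) = 0.22
pH = 14.00 - 0.22 = 13.78

pH = 13.78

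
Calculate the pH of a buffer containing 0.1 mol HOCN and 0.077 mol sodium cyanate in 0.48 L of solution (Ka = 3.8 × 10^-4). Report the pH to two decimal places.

pH = 3.31

pKa = −log(3.8 × 10^-4) = 3.420
Using pH = pKa + log([base]/[acid]) with [base]/[acid] = 0.077/0.1:
pH = 3.420 + (-0.114) = 3.31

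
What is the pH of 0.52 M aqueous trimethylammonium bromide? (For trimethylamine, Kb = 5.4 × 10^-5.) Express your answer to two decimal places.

pH = 5.01

(CH3)3NH+ is the conjugate acid of the weak base (CH3)3N.
Ka = Kw/Kb = 1.0×10^-14 / 5.4 × 10^-5 = 1.85 × 10^-10
Ka = x²/(0.52 − x) = 1.85 × 10^-10
Since Ka ≪ C₀, x ≈ √(Ka·C₀) = 9.81 × 10^-6 M.
(x/C₀ = 0.0019% < 5%, so the approximation holds.)
pH = −log(9.81 × 10^-6) = 5.01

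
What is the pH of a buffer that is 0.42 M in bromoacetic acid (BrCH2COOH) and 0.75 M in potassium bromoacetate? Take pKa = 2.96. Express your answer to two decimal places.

pH = 3.21

Henderson–Hasselbalch: pH = pKa + log([BrCH2COO-]/[BrCH2COOH]) = 2.96 + log(0.75/0.42)
pH = 2.96 + (+0.252) = 3.21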